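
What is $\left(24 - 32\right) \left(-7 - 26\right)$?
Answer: $264$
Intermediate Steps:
$\left(24 - 32\right) \left(-7 - 26\right) = - 8 \left(-7 - 26\right) = \left(-8\right) \left(-33\right) = 264$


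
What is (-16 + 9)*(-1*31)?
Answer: 217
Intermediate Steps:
(-16 + 9)*(-1*31) = -7*(-31) = 217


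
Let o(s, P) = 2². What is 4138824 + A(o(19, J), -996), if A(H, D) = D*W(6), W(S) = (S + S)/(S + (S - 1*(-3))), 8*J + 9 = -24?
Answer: 20690136/5 ≈ 4.1380e+6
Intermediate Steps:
J = -33/8 (J = -9/8 + (⅛)*(-24) = -9/8 - 3 = -33/8 ≈ -4.1250)
o(s, P) = 4
W(S) = 2*S/(3 + 2*S) (W(S) = (2*S)/(S + (S + 3)) = (2*S)/(S + (3 + S)) = (2*S)/(3 + 2*S) = 2*S/(3 + 2*S))
A(H, D) = 4*D/5 (A(H, D) = D*(2*6/(3 + 2*6)) = D*(2*6/(3 + 12)) = D*(2*6/15) = D*(2*6*(1/15)) = D*(⅘) = 4*D/5)
4138824 + A(o(19, J), -996) = 4138824 + (⅘)*(-996) = 4138824 - 3984/5 = 20690136/5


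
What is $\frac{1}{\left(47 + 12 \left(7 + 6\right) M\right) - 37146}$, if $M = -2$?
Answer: $- \frac{1}{37411} \approx -2.673 \cdot 10^{-5}$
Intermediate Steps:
$\frac{1}{\left(47 + 12 \left(7 + 6\right) M\right) - 37146} = \frac{1}{\left(47 + 12 \left(7 + 6\right) \left(-2\right)\right) - 37146} = \frac{1}{\left(47 + 12 \cdot 13 \left(-2\right)\right) - 37146} = \frac{1}{\left(47 + 12 \left(-26\right)\right) - 37146} = \frac{1}{\left(47 - 312\right) - 37146} = \frac{1}{-265 - 37146} = \frac{1}{-37411} = - \frac{1}{37411}$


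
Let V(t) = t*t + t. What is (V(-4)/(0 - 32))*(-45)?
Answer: 135/8 ≈ 16.875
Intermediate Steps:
V(t) = t + t² (V(t) = t² + t = t + t²)
(V(-4)/(0 - 32))*(-45) = ((-4*(1 - 4))/(0 - 32))*(-45) = ((-4*(-3))/(-32))*(-45) = -1/32*12*(-45) = -3/8*(-45) = 135/8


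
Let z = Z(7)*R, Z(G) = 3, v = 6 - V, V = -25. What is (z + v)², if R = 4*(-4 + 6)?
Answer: 3025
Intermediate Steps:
v = 31 (v = 6 - 1*(-25) = 6 + 25 = 31)
R = 8 (R = 4*2 = 8)
z = 24 (z = 3*8 = 24)
(z + v)² = (24 + 31)² = 55² = 3025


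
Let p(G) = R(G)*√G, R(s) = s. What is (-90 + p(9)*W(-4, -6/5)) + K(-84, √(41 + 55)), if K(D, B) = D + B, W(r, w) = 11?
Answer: 123 + 4*√6 ≈ 132.80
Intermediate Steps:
K(D, B) = B + D
p(G) = G^(3/2) (p(G) = G*√G = G^(3/2))
(-90 + p(9)*W(-4, -6/5)) + K(-84, √(41 + 55)) = (-90 + 9^(3/2)*11) + (√(41 + 55) - 84) = (-90 + 27*11) + (√96 - 84) = (-90 + 297) + (4*√6 - 84) = 207 + (-84 + 4*√6) = 123 + 4*√6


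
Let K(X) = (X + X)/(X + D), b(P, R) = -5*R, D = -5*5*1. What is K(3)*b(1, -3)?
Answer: -45/11 ≈ -4.0909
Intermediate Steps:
D = -25 (D = -25*1 = -25)
K(X) = 2*X/(-25 + X) (K(X) = (X + X)/(X - 25) = (2*X)/(-25 + X) = 2*X/(-25 + X))
K(3)*b(1, -3) = (2*3/(-25 + 3))*(-5*(-3)) = (2*3/(-22))*15 = (2*3*(-1/22))*15 = -3/11*15 = -45/11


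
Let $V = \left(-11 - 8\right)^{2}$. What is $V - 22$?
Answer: $339$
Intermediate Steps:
$V = 361$ ($V = \left(-19\right)^{2} = 361$)
$V - 22 = 361 - 22 = 339$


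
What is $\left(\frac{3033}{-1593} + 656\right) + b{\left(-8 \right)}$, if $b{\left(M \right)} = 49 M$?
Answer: $\frac{46391}{177} \approx 262.1$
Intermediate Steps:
$\left(\frac{3033}{-1593} + 656\right) + b{\left(-8 \right)} = \left(\frac{3033}{-1593} + 656\right) + 49 \left(-8\right) = \left(3033 \left(- \frac{1}{1593}\right) + 656\right) - 392 = \left(- \frac{337}{177} + 656\right) - 392 = \frac{115775}{177} - 392 = \frac{46391}{177}$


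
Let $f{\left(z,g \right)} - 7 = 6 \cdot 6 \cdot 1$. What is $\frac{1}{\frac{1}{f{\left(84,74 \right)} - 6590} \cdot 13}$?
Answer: $- \frac{6547}{13} \approx -503.62$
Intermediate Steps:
$f{\left(z,g \right)} = 43$ ($f{\left(z,g \right)} = 7 + 6 \cdot 6 \cdot 1 = 7 + 36 \cdot 1 = 7 + 36 = 43$)
$\frac{1}{\frac{1}{f{\left(84,74 \right)} - 6590} \cdot 13} = \frac{1}{\frac{1}{43 - 6590} \cdot 13} = \frac{1}{\frac{1}{-6547} \cdot 13} = \frac{1}{\left(- \frac{1}{6547}\right) 13} = \frac{1}{- \frac{13}{6547}} = - \frac{6547}{13}$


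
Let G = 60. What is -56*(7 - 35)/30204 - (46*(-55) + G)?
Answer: 18651362/7551 ≈ 2470.1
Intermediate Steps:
-56*(7 - 35)/30204 - (46*(-55) + G) = -56*(7 - 35)/30204 - (46*(-55) + 60) = -56*(-28)*(1/30204) - (-2530 + 60) = 1568*(1/30204) - 1*(-2470) = 392/7551 + 2470 = 18651362/7551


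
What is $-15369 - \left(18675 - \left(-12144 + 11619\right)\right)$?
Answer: $-34569$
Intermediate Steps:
$-15369 - \left(18675 - \left(-12144 + 11619\right)\right) = -15369 - \left(18675 - -525\right) = -15369 - \left(18675 + 525\right) = -15369 - 19200 = -34569$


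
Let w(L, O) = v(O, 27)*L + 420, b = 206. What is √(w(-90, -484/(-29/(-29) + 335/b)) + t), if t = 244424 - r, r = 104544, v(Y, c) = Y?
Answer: 2*√11479433015/541 ≈ 396.09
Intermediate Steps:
w(L, O) = 420 + L*O (w(L, O) = O*L + 420 = L*O + 420 = 420 + L*O)
t = 139880 (t = 244424 - 1*104544 = 244424 - 104544 = 139880)
√(w(-90, -484/(-29/(-29) + 335/b)) + t) = √((420 - (-43560)/(-29/(-29) + 335/206)) + 139880) = √((420 - (-43560)/(-29*(-1/29) + 335*(1/206))) + 139880) = √((420 - (-43560)/(1 + 335/206)) + 139880) = √((420 - (-43560)/541/206) + 139880) = √((420 - (-43560)*206/541) + 139880) = √((420 - 90*(-99704/541)) + 139880) = √((420 + 8973360/541) + 139880) = √(9200580/541 + 139880) = √(84875660/541) = 2*√11479433015/541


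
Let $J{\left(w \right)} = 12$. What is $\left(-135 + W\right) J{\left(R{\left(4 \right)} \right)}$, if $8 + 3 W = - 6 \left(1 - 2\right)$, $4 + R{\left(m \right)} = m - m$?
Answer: $-1628$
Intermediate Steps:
$R{\left(m \right)} = -4$ ($R{\left(m \right)} = -4 + \left(m - m\right) = -4 + 0 = -4$)
$W = - \frac{2}{3}$ ($W = - \frac{8}{3} + \frac{\left(-6\right) \left(1 - 2\right)}{3} = - \frac{8}{3} + \frac{\left(-6\right) \left(-1\right)}{3} = - \frac{8}{3} + \frac{1}{3} \cdot 6 = - \frac{8}{3} + 2 = - \frac{2}{3} \approx -0.66667$)
$\left(-135 + W\right) J{\left(R{\left(4 \right)} \right)} = \left(-135 - \frac{2}{3}\right) 12 = \left(- \frac{407}{3}\right) 12 = -1628$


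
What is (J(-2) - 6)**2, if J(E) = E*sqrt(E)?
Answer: 28 + 24*I*sqrt(2) ≈ 28.0 + 33.941*I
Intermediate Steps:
J(E) = E**(3/2)
(J(-2) - 6)**2 = ((-2)**(3/2) - 6)**2 = (-2*I*sqrt(2) - 6)**2 = (-6 - 2*I*sqrt(2))**2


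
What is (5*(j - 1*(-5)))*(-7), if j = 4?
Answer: -315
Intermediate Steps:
(5*(j - 1*(-5)))*(-7) = (5*(4 - 1*(-5)))*(-7) = (5*(4 + 5))*(-7) = (5*9)*(-7) = 45*(-7) = -315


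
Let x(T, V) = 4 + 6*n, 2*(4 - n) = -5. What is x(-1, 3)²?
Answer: 1849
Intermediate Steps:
n = 13/2 (n = 4 - ½*(-5) = 4 + 5/2 = 13/2 ≈ 6.5000)
x(T, V) = 43 (x(T, V) = 4 + 6*(13/2) = 4 + 39 = 43)
x(-1, 3)² = 43² = 1849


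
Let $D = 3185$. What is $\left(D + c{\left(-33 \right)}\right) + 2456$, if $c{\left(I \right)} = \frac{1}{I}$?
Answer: $\frac{186152}{33} \approx 5641.0$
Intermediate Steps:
$\left(D + c{\left(-33 \right)}\right) + 2456 = \left(3185 + \frac{1}{-33}\right) + 2456 = \left(3185 - \frac{1}{33}\right) + 2456 = \frac{105104}{33} + 2456 = \frac{186152}{33}$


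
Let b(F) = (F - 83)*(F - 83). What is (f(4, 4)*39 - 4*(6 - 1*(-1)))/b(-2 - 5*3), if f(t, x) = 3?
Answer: 89/10000 ≈ 0.0089000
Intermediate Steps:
b(F) = (-83 + F)² (b(F) = (-83 + F)*(-83 + F) = (-83 + F)²)
(f(4, 4)*39 - 4*(6 - 1*(-1)))/b(-2 - 5*3) = (3*39 - 4*(6 - 1*(-1)))/((-83 + (-2 - 5*3))²) = (117 - 4*(6 + 1))/((-83 + (-2 - 15))²) = (117 - 4*7)/((-83 - 17)²) = (117 - 28)/((-100)²) = 89/10000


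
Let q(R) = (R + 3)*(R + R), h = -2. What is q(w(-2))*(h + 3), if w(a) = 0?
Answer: 0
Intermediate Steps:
q(R) = 2*R*(3 + R) (q(R) = (3 + R)*(2*R) = 2*R*(3 + R))
q(w(-2))*(h + 3) = (2*0*(3 + 0))*(-2 + 3) = (2*0*3)*1 = 0*1 = 0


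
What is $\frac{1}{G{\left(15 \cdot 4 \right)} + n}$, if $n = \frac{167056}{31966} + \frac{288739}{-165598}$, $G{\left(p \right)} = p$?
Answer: $\frac{2646752834}{168022324347} \approx 0.015752$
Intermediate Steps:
$n = \frac{9217154307}{2646752834}$ ($n = 167056 \cdot \frac{1}{31966} + 288739 \left(- \frac{1}{165598}\right) = \frac{83528}{15983} - \frac{288739}{165598} = \frac{9217154307}{2646752834} \approx 3.4824$)
$\frac{1}{G{\left(15 \cdot 4 \right)} + n} = \frac{1}{15 \cdot 4 + \frac{9217154307}{2646752834}} = \frac{1}{60 + \frac{9217154307}{2646752834}} = \frac{1}{\frac{168022324347}{2646752834}} = \frac{2646752834}{168022324347}$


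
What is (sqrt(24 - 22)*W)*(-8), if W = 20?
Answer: -160*sqrt(2) ≈ -226.27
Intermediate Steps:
(sqrt(24 - 22)*W)*(-8) = (sqrt(24 - 22)*20)*(-8) = (sqrt(2)*20)*(-8) = (20*sqrt(2))*(-8) = -160*sqrt(2)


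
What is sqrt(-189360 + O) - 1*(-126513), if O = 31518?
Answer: 126513 + 3*I*sqrt(17538) ≈ 1.2651e+5 + 397.29*I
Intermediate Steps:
sqrt(-189360 + O) - 1*(-126513) = sqrt(-189360 + 31518) - 1*(-126513) = sqrt(-157842) + 126513 = 3*I*sqrt(17538) + 126513 = 126513 + 3*I*sqrt(17538)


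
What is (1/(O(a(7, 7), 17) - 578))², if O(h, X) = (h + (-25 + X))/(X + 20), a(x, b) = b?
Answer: 1369/457403769 ≈ 2.9930e-6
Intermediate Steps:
O(h, X) = (-25 + X + h)/(20 + X)
(1/(O(a(7, 7), 17) - 578))² = (1/((-25 + 17 + 7)/(20 + 17) - 578))² = (1/(-1/37 - 578))² = (1/(-21387/37))² = (-37/21387)² = 1369/457403769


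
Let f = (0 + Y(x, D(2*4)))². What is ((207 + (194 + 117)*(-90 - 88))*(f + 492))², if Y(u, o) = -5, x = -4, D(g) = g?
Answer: 812994989746489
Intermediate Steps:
f = 25 (f = (0 - 5)² = (-5)² = 25)
((207 + (194 + 117)*(-90 - 88))*(f + 492))² = ((207 + (194 + 117)*(-90 - 88))*(25 + 492))² = ((207 + 311*(-178))*517)² = ((207 - 55358)*517)² = (-55151*517)² = (-28513067)² = 812994989746489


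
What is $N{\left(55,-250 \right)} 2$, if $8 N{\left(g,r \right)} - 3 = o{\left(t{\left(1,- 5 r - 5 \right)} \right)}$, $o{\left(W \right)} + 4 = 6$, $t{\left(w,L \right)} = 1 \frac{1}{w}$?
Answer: $\frac{5}{4} \approx 1.25$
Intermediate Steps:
$t{\left(w,L \right)} = \frac{1}{w}$
$o{\left(W \right)} = 2$ ($o{\left(W \right)} = -4 + 6 = 2$)
$N{\left(g,r \right)} = \frac{5}{8}$ ($N{\left(g,r \right)} = \frac{3}{8} + \frac{1}{8} \cdot 2 = \frac{3}{8} + \frac{1}{4} = \frac{5}{8}$)
$N{\left(55,-250 \right)} 2 = \frac{5}{8} \cdot 2 = \frac{5}{4}$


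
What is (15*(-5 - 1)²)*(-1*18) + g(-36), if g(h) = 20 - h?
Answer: -9664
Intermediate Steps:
(15*(-5 - 1)²)*(-1*18) + g(-36) = (15*(-5 - 1)²)*(-1*18) + (20 - 1*(-36)) = (15*(-6)²)*(-18) + (20 + 36) = (15*36)*(-18) + 56 = 540*(-18) + 56 = -9720 + 56 = -9664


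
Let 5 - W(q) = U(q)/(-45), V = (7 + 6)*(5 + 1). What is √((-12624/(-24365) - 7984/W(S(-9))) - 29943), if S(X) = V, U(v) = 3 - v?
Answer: 3*I*√2133041015215/24365 ≈ 179.83*I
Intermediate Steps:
V = 78 (V = 13*6 = 78)
S(X) = 78
W(q) = 76/15 - q/45 (W(q) = 5 - (3 - q)/(-45) = 5 - (3 - q)*(-1)/45 = 5 - (-1/15 + q/45) = 5 + (1/15 - q/45) = 76/15 - q/45)
√((-12624/(-24365) - 7984/W(S(-9))) - 29943) = √((-12624/(-24365) - 7984/(76/15 - 1/45*78)) - 29943) = √((-12624*(-1/24365) - 7984/(76/15 - 26/15)) - 29943) = √((12624/24365 - 7984/10/3) - 29943) = √((12624/24365 - 7984*3/10) - 29943) = √((12624/24365 - 11976/5) - 29943) = √(-58346424/24365 - 29943) = √(-787907619/24365) = 3*I*√2133041015215/24365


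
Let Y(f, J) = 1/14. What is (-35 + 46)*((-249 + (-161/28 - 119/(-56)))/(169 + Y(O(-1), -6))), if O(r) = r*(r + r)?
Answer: -155617/9468 ≈ -16.436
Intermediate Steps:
O(r) = 2*r**2 (O(r) = r*(2*r) = 2*r**2)
Y(f, J) = 1/14
(-35 + 46)*((-249 + (-161/28 - 119/(-56)))/(169 + Y(O(-1), -6))) = (-35 + 46)*((-249 + (-161/28 - 119/(-56)))/(169 + 1/14)) = 11*((-249 + (-161*1/28 - 119*(-1/56)))/(2367/14)) = 11*((-249 + (-23/4 + 17/8))*(14/2367)) = 11*((-249 - 29/8)*(14/2367)) = 11*(-2021/8*14/2367) = 11*(-14147/9468) = -155617/9468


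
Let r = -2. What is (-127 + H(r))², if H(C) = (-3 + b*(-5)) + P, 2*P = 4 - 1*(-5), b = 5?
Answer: 90601/4 ≈ 22650.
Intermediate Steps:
P = 9/2 (P = (4 - 1*(-5))/2 = (4 + 5)/2 = (½)*9 = 9/2 ≈ 4.5000)
H(C) = -47/2 (H(C) = (-3 + 5*(-5)) + 9/2 = (-3 - 25) + 9/2 = -28 + 9/2 = -47/2)
(-127 + H(r))² = (-127 - 47/2)² = (-301/2)² = 90601/4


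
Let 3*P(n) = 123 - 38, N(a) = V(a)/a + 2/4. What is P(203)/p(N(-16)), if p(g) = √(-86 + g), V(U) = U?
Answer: -85*I*√2/39 ≈ -3.0823*I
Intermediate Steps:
N(a) = 3/2 (N(a) = a/a + 2/4 = 1 + 2*(¼) = 1 + ½ = 3/2)
P(n) = 85/3 (P(n) = (123 - 38)/3 = (⅓)*85 = 85/3)
P(203)/p(N(-16)) = 85/(3*(√(-86 + 3/2))) = 85/(3*(√(-169/2))) = 85/(3*((13*I*√2/2))) = 85*(-I*√2/13)/3 = -85*I*√2/39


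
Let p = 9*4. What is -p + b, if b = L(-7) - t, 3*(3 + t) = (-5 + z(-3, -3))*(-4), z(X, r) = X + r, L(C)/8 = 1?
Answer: -119/3 ≈ -39.667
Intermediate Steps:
L(C) = 8 (L(C) = 8*1 = 8)
t = 35/3 (t = -3 + ((-5 + (-3 - 3))*(-4))/3 = -3 + ((-5 - 6)*(-4))/3 = -3 + (-11*(-4))/3 = -3 + (1/3)*44 = -3 + 44/3 = 35/3 ≈ 11.667)
b = -11/3 (b = 8 - 1*35/3 = 8 - 35/3 = -11/3 ≈ -3.6667)
p = 36
-p + b = -1*36 - 11/3 = -36 - 11/3 = -119/3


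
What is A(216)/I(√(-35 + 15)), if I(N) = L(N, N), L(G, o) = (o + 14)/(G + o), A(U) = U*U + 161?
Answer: 93634*√5/(√5 - 7*I) ≈ 8669.8 + 27141.0*I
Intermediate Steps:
A(U) = 161 + U² (A(U) = U² + 161 = 161 + U²)
L(G, o) = (14 + o)/(G + o)
I(N) = (14 + N)/(2*N) (I(N) = (14 + N)/(N + N) = (14 + N)/((2*N)) = (1/(2*N))*(14 + N) = (14 + N)/(2*N))
A(216)/I(√(-35 + 15)) = (161 + 216²)/(((14 + √(-35 + 15))/(2*(√(-35 + 15))))) = (161 + 46656)/(((14 + √(-20))/(2*(√(-20))))) = 46817/(((14 + 2*I*√5)/(2*((2*I*√5))))) = 46817/(((-I*√5/10)*(14 + 2*I*√5)/2)) = 46817/((-I*√5*(14 + 2*I*√5)/20)) = 46817*(4*I*√5/(14 + 2*I*√5)) = 187268*I*√5/(14 + 2*I*√5)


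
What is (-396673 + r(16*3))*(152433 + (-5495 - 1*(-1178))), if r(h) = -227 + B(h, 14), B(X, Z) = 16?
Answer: -58784870544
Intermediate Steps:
r(h) = -211 (r(h) = -227 + 16 = -211)
(-396673 + r(16*3))*(152433 + (-5495 - 1*(-1178))) = (-396673 - 211)*(152433 + (-5495 - 1*(-1178))) = -396884*(152433 + (-5495 + 1178)) = -396884*(152433 - 4317) = -396884*148116 = -58784870544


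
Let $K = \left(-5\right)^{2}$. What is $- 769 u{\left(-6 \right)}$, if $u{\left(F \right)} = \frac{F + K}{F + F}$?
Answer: $\frac{14611}{12} \approx 1217.6$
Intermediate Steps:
$K = 25$
$u{\left(F \right)} = \frac{25 + F}{2 F}$ ($u{\left(F \right)} = \frac{F + 25}{F + F} = \frac{25 + F}{2 F}$)
$- 769 u{\left(-6 \right)} = - 769 \frac{25 - 6}{2 \left(-6\right)} = - 769 \cdot \frac{1}{2} \left(- \frac{1}{6}\right) 19 = \left(-769\right) \left(- \frac{19}{12}\right) = \frac{14611}{12}$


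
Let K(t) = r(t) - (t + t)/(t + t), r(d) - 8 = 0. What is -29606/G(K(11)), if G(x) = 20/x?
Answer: -103621/10 ≈ -10362.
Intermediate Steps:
r(d) = 8 (r(d) = 8 + 0 = 8)
K(t) = 7 (K(t) = 8 - (t + t)/(t + t) = 8 - 2*t/(2*t) = 8 - 2*t*1/(2*t) = 8 - 1*1 = 8 - 1 = 7)
-29606/G(K(11)) = -29606/(20/7) = -29606/(20*(1/7)) = -29606/20/7 = -29606*7/20 = -103621/10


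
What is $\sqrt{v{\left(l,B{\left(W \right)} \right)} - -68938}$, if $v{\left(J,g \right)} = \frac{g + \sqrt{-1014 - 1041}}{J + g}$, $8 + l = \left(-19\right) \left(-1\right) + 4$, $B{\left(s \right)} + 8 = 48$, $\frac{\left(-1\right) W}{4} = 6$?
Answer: $\frac{\sqrt{208539650 + 55 i \sqrt{2055}}}{55} \approx 262.56 + 0.0015696 i$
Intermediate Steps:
$W = -24$ ($W = \left(-4\right) 6 = -24$)
$B{\left(s \right)} = 40$ ($B{\left(s \right)} = -8 + 48 = 40$)
$l = 15$ ($l = -8 + \left(\left(-19\right) \left(-1\right) + 4\right) = -8 + \left(19 + 4\right) = -8 + 23 = 15$)
$v{\left(J,g \right)} = \frac{g + i \sqrt{2055}}{J + g}$ ($v{\left(J,g \right)} = \frac{g + \sqrt{-2055}}{J + g} = \frac{g + i \sqrt{2055}}{J + g}$)
$\sqrt{v{\left(l,B{\left(W \right)} \right)} - -68938} = \sqrt{\frac{40 + i \sqrt{2055}}{15 + 40} - -68938} = \sqrt{\frac{40 + i \sqrt{2055}}{55} + 68938} = \sqrt{\left(\frac{8}{11} + \frac{i \sqrt{2055}}{55}\right) + 68938} = \sqrt{\frac{758326}{11} + \frac{i \sqrt{2055}}{55}}$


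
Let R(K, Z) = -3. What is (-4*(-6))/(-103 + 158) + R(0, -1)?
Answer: -141/55 ≈ -2.5636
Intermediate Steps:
(-4*(-6))/(-103 + 158) + R(0, -1) = (-4*(-6))/(-103 + 158) - 3 = 24/55 - 3 = -141/55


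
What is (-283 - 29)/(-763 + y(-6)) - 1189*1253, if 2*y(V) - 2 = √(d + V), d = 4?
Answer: -1730107618625/1161289 + 312*I*√2/1161289 ≈ -1.4898e+6 + 0.00037995*I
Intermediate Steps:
y(V) = 1 + √(4 + V)/2
(-283 - 29)/(-763 + y(-6)) - 1189*1253 = (-283 - 29)/(-763 + (1 + √(4 - 6)/2)) - 1189*1253 = -312/(-763 + (1 + √(-2)/2)) - 1489817 = -312/(-763 + (1 + (I*√2)/2)) - 1489817 = -312/(-763 + (1 + I*√2/2)) - 1489817 = -312/(-762 + I*√2/2) - 1489817 = -1489817 - 312/(-762 + I*√2/2)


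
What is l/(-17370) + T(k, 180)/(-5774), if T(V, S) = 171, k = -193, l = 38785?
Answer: -11345743/5014719 ≈ -2.2625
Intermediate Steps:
l/(-17370) + T(k, 180)/(-5774) = 38785/(-17370) + 171/(-5774) = 38785*(-1/17370) + 171*(-1/5774) = -7757/3474 - 171/5774 = -11345743/5014719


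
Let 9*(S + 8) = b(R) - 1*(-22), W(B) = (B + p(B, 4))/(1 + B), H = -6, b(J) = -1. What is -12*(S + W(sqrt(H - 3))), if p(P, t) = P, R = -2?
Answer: 232/5 - 36*I/5 ≈ 46.4 - 7.2*I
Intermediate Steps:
W(B) = 2*B/(1 + B) (W(B) = (B + B)/(1 + B) = (2*B)/(1 + B) = 2*B/(1 + B))
S = -17/3 (S = -8 + (-1 - 1*(-22))/9 = -8 + (-1 + 22)/9 = -8 + (1/9)*21 = -8 + 7/3 = -17/3 ≈ -5.6667)
-12*(S + W(sqrt(H - 3))) = -12*(-17/3 + 2*sqrt(-6 - 3)/(1 + sqrt(-6 - 3))) = -12*(-17/3 + 2*sqrt(-9)/(1 + sqrt(-9))) = -12*(-17/3 + 2*(3*I)/(1 + 3*I)) = -12*(-17/3 + 2*(3*I)*((1 - 3*I)/10)) = -12*(-17/3 + 3*I*(1 - 3*I)/5) = 68 - 36*I*(1 - 3*I)/5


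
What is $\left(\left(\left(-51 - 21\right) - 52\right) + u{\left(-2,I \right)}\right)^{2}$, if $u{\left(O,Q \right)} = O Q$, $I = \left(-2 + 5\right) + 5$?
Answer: $19600$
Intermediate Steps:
$I = 8$ ($I = 3 + 5 = 8$)
$\left(\left(\left(-51 - 21\right) - 52\right) + u{\left(-2,I \right)}\right)^{2} = \left(\left(\left(-51 - 21\right) - 52\right) - 16\right)^{2} = \left(\left(-72 - 52\right) - 16\right)^{2} = \left(-124 - 16\right)^{2} = \left(-140\right)^{2} = 19600$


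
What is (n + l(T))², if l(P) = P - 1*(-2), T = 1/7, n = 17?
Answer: 17956/49 ≈ 366.45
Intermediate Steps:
T = ⅐ ≈ 0.14286
l(P) = 2 + P (l(P) = P + 2 = 2 + P)
(n + l(T))² = (17 + (2 + ⅐))² = (17 + 15/7)² = (134/7)² = 17956/49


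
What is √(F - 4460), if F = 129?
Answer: I*√4331 ≈ 65.81*I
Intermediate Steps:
√(F - 4460) = √(129 - 4460) = √(-4331) = I*√4331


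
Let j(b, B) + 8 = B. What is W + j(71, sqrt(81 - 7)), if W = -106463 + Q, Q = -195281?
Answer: -301752 + sqrt(74) ≈ -3.0174e+5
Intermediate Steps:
j(b, B) = -8 + B
W = -301744 (W = -106463 - 195281 = -301744)
W + j(71, sqrt(81 - 7)) = -301744 + (-8 + sqrt(81 - 7)) = -301744 + (-8 + sqrt(74)) = -301752 + sqrt(74)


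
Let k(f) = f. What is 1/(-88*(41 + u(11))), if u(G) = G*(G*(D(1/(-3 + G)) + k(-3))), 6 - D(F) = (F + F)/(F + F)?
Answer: -1/24904 ≈ -4.0154e-5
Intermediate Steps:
D(F) = 5 (D(F) = 6 - (F + F)/(F + F) = 6 - 2*F/(2*F) = 6 - 2*F*1/(2*F) = 6 - 1*1 = 6 - 1 = 5)
u(G) = 2*G**2 (u(G) = G*(G*(5 - 3)) = G*(G*2) = G*(2*G) = 2*G**2)
1/(-88*(41 + u(11))) = 1/(-88*(41 + 2*11**2)) = 1/(-88*(41 + 2*121)) = 1/(-88*(41 + 242)) = 1/(-88*283) = 1/(-24904) = -1/24904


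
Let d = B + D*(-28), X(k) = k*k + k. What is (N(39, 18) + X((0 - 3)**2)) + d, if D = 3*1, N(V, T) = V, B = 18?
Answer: 63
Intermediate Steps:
D = 3
X(k) = k + k**2 (X(k) = k**2 + k = k + k**2)
d = -66 (d = 18 + 3*(-28) = 18 - 84 = -66)
(N(39, 18) + X((0 - 3)**2)) + d = (39 + (0 - 3)**2*(1 + (0 - 3)**2)) - 66 = (39 + (-3)**2*(1 + (-3)**2)) - 66 = (39 + 9*(1 + 9)) - 66 = (39 + 9*10) - 66 = (39 + 90) - 66 = 129 - 66 = 63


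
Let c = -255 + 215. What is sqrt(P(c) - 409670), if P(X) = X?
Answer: I*sqrt(409710) ≈ 640.09*I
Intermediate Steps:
c = -40
sqrt(P(c) - 409670) = sqrt(-40 - 409670) = sqrt(-409710) = I*sqrt(409710)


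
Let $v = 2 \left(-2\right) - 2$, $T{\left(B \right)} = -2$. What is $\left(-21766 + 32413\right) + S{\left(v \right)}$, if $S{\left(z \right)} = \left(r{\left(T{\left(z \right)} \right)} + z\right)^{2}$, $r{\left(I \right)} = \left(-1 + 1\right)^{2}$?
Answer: $10683$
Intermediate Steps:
$r{\left(I \right)} = 0$ ($r{\left(I \right)} = 0^{2} = 0$)
$v = -6$ ($v = -4 - 2 = -6$)
$S{\left(z \right)} = z^{2}$ ($S{\left(z \right)} = \left(0 + z\right)^{2} = z^{2}$)
$\left(-21766 + 32413\right) + S{\left(v \right)} = \left(-21766 + 32413\right) + \left(-6\right)^{2} = 10647 + 36 = 10683$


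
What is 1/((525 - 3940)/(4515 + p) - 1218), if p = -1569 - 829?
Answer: -2117/2581921 ≈ -0.00081993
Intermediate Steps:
p = -2398
1/((525 - 3940)/(4515 + p) - 1218) = 1/((525 - 3940)/(4515 - 2398) - 1218) = 1/(-3415/2117 - 1218) = 1/(-2581921/2117) = -2117/2581921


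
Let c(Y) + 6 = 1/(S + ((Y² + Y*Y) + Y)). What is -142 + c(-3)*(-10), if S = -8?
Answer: -584/7 ≈ -83.429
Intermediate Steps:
c(Y) = -6 + 1/(-8 + Y + 2*Y²) (c(Y) = -6 + 1/(-8 + ((Y² + Y*Y) + Y)) = -6 + 1/(-8 + ((Y² + Y²) + Y)) = -6 + 1/(-8 + (2*Y² + Y)) = -6 + 1/(-8 + (Y + 2*Y²)) = -6 + 1/(-8 + Y + 2*Y²))
-142 + c(-3)*(-10) = -142 + ((49 - 12*(-3)² - 6*(-3))/(-8 - 3 + 2*(-3)²))*(-10) = -142 + ((49 - 12*9 + 18)/(-8 - 3 + 2*9))*(-10) = -142 + ((49 - 108 + 18)/(-8 - 3 + 18))*(-10) = -142 + (-41/7)*(-10) = -142 + ((⅐)*(-41))*(-10) = -142 - 41/7*(-10) = -142 + 410/7 = -584/7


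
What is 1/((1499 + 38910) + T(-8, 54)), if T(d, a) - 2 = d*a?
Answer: 1/39979 ≈ 2.5013e-5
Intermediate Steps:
T(d, a) = 2 + a*d (T(d, a) = 2 + d*a = 2 + a*d)
1/((1499 + 38910) + T(-8, 54)) = 1/((1499 + 38910) + (2 + 54*(-8))) = 1/(40409 + (2 - 432)) = 1/(40409 - 430) = 1/39979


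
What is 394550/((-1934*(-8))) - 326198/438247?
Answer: 83931709197/3390278792 ≈ 24.757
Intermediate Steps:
394550/((-1934*(-8))) - 326198/438247 = 394550/15472 - 326198*1/438247 = 394550*(1/15472) - 326198/438247 = 197275/7736 - 326198/438247 = 83931709197/3390278792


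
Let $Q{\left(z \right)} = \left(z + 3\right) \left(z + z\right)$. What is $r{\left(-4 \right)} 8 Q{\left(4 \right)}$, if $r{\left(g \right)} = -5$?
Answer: $-2240$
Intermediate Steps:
$Q{\left(z \right)} = 2 z \left(3 + z\right)$ ($Q{\left(z \right)} = \left(3 + z\right) 2 z = 2 z \left(3 + z\right)$)
$r{\left(-4 \right)} 8 Q{\left(4 \right)} = \left(-5\right) 8 \cdot 2 \cdot 4 \left(3 + 4\right) = - 40 \cdot 2 \cdot 4 \cdot 7 = \left(-40\right) 56 = -2240$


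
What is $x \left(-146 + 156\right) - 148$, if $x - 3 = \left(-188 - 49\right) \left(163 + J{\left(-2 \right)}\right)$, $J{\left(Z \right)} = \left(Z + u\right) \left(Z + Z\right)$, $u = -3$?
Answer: $-433828$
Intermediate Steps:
$J{\left(Z \right)} = 2 Z \left(-3 + Z\right)$ ($J{\left(Z \right)} = \left(Z - 3\right) \left(Z + Z\right) = \left(-3 + Z\right) 2 Z = 2 Z \left(-3 + Z\right)$)
$x = -43368$ ($x = 3 + \left(-188 - 49\right) \left(163 + 2 \left(-2\right) \left(-3 - 2\right)\right) = 3 - 237 \left(163 + 2 \left(-2\right) \left(-5\right)\right) = 3 - 237 \left(163 + 20\right) = 3 - 43371 = -43368$)
$x \left(-146 + 156\right) - 148 = - 43368 \left(-146 + 156\right) - 148 = \left(-43368\right) 10 - 148 = -433680 - 148 = -433828$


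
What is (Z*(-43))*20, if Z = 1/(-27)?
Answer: 860/27 ≈ 31.852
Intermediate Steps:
Z = -1/27 ≈ -0.037037
(Z*(-43))*20 = -1/27*(-43)*20 = (43/27)*20 = 860/27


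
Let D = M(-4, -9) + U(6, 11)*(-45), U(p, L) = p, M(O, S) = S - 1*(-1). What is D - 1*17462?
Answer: -17740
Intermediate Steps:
M(O, S) = 1 + S (M(O, S) = S + 1 = 1 + S)
D = -278 (D = (1 - 9) + 6*(-45) = -8 - 270 = -278)
D - 1*17462 = -278 - 1*17462 = -278 - 17462 = -17740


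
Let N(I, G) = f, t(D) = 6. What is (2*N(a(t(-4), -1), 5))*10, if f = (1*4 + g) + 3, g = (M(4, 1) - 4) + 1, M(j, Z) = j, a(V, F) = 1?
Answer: 160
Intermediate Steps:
g = 1 (g = (4 - 4) + 1 = 0 + 1 = 1)
f = 8 (f = (1*4 + 1) + 3 = (4 + 1) + 3 = 5 + 3 = 8)
N(I, G) = 8
(2*N(a(t(-4), -1), 5))*10 = (2*8)*10 = 16*10 = 160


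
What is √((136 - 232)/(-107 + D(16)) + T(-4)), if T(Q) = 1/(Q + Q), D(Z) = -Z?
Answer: √17630/164 ≈ 0.80962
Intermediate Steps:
T(Q) = 1/(2*Q)
√((136 - 232)/(-107 + D(16)) + T(-4)) = √((136 - 232)/(-107 - 1*16) + (½)/(-4)) = √(-96/(-107 - 16) + (½)*(-¼)) = √(-96/(-123) - ⅛) = √(-96*(-1/123) - ⅛) = √(32/41 - ⅛) = √(215/328) = √17630/164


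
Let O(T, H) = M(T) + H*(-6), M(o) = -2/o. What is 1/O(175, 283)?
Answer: -175/297152 ≈ -0.00058892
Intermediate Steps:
O(T, H) = -6*H - 2/T (O(T, H) = -2/T + H*(-6) = -2/T - 6*H = -6*H - 2/T)
1/O(175, 283) = 1/(-6*283 - 2/175) = 1/(-1698 - 2*1/175) = 1/(-1698 - 2/175) = 1/(-297152/175) = -175/297152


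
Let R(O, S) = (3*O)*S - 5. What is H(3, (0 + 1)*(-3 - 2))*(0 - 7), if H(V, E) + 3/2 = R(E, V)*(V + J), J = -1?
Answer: 1421/2 ≈ 710.50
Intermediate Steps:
R(O, S) = -5 + 3*O*S (R(O, S) = 3*O*S - 5 = -5 + 3*O*S)
H(V, E) = -3/2 + (-1 + V)*(-5 + 3*E*V) (H(V, E) = -3/2 + (-5 + 3*E*V)*(V - 1) = -3/2 + (-5 + 3*E*V)*(-1 + V) = -3/2 + (-1 + V)*(-5 + 3*E*V))
H(3, (0 + 1)*(-3 - 2))*(0 - 7) = (7/2 + 3*(-5 + 3*((0 + 1)*(-3 - 2))*3) - 3*(0 + 1)*(-3 - 2)*3)*(0 - 7) = (7/2 + 3*(-5 + 3*(1*(-5))*3) - 3*1*(-5)*3)*(-7) = (7/2 + 3*(-5 + 3*(-5)*3) - 3*(-5)*3)*(-7) = (7/2 + 3*(-5 - 45) + 45)*(-7) = (7/2 + 3*(-50) + 45)*(-7) = (7/2 - 150 + 45)*(-7) = -203/2*(-7) = 1421/2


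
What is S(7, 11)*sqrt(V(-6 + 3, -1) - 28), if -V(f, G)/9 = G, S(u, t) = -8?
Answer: -8*I*sqrt(19) ≈ -34.871*I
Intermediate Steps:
V(f, G) = -9*G
S(7, 11)*sqrt(V(-6 + 3, -1) - 28) = -8*sqrt(-9*(-1) - 28) = -8*sqrt(9 - 28) = -8*I*sqrt(19)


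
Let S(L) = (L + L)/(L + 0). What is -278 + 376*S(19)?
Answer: 474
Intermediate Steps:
S(L) = 2 (S(L) = (2*L)/L = 2)
-278 + 376*S(19) = -278 + 376*2 = -278 + 752 = 474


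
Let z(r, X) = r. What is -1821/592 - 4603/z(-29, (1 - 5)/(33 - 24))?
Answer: 2672167/17168 ≈ 155.65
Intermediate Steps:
-1821/592 - 4603/z(-29, (1 - 5)/(33 - 24)) = -1821/592 - 4603/(-29) = -1821*1/592 - 4603*(-1/29) = -1821/592 + 4603/29 = 2672167/17168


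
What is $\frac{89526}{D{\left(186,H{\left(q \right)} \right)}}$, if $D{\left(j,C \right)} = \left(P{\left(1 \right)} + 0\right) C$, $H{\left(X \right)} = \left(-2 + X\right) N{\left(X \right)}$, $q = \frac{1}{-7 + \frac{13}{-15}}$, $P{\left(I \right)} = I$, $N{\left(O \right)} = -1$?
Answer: $\frac{10564068}{251} \approx 42088.0$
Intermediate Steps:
$q = - \frac{15}{118}$ ($q = \frac{1}{-7 + 13 \left(- \frac{1}{15}\right)} = \frac{1}{-7 - \frac{13}{15}} = \frac{1}{- \frac{118}{15}} = - \frac{15}{118} \approx -0.12712$)
$H{\left(X \right)} = 2 - X$ ($H{\left(X \right)} = \left(-2 + X\right) \left(-1\right) = 2 - X$)
$D{\left(j,C \right)} = C$ ($D{\left(j,C \right)} = \left(1 + 0\right) C = 1 C = C$)
$\frac{89526}{D{\left(186,H{\left(q \right)} \right)}} = \frac{89526}{2 - - \frac{15}{118}} = \frac{89526}{2 + \frac{15}{118}} = \frac{89526}{\frac{251}{118}} = 89526 \cdot \frac{118}{251} = \frac{10564068}{251}$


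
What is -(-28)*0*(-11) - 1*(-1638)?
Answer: 1638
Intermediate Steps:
-(-28)*0*(-11) - 1*(-1638) = -7*0*(-11) + 1638 = 0*(-11) + 1638 = 0 + 1638 = 1638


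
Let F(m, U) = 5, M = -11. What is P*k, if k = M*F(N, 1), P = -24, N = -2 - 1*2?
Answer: 1320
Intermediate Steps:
N = -4 (N = -2 - 2 = -4)
k = -55 (k = -11*5 = -55)
P*k = -24*(-55) = 1320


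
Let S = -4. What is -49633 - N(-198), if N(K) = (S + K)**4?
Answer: -1665016049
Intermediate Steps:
N(K) = (-4 + K)**4
-49633 - N(-198) = -49633 - (-4 - 198)**4 = -49633 - 1*(-202)**4 = -49633 - 1*1664966416 = -49633 - 1664966416 = -1665016049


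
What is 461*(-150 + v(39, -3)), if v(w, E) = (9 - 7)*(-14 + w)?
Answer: -46100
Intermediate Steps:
v(w, E) = -28 + 2*w (v(w, E) = 2*(-14 + w) = -28 + 2*w)
461*(-150 + v(39, -3)) = 461*(-150 + (-28 + 2*39)) = 461*(-150 + (-28 + 78)) = 461*(-150 + 50) = 461*(-100) = -46100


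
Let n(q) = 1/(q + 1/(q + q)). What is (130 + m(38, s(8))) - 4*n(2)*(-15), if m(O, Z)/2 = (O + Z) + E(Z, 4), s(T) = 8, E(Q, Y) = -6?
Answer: 710/3 ≈ 236.67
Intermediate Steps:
m(O, Z) = -12 + 2*O + 2*Z (m(O, Z) = 2*((O + Z) - 6) = 2*(-6 + O + Z) = -12 + 2*O + 2*Z)
n(q) = 1/(q + 1/(2*q))
(130 + m(38, s(8))) - 4*n(2)*(-15) = (130 + (-12 + 2*38 + 2*8)) - 8*2/(1 + 2*2**2)*(-15) = (130 + (-12 + 76 + 16)) - 8*2/(1 + 2*4)*(-15) = (130 + 80) - 8*2/(1 + 8)*(-15) = 210 - 8*2/9*(-15) = 210 - 4*4/9*(-15) = 210 - 16/9*(-15) = 210 + 80/3 = 710/3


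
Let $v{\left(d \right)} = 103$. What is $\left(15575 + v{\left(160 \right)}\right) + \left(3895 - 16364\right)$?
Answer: $3209$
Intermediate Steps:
$\left(15575 + v{\left(160 \right)}\right) + \left(3895 - 16364\right) = \left(15575 + 103\right) + \left(3895 - 16364\right) = 15678 + \left(3895 - 16364\right) = 15678 - 12469 = 3209$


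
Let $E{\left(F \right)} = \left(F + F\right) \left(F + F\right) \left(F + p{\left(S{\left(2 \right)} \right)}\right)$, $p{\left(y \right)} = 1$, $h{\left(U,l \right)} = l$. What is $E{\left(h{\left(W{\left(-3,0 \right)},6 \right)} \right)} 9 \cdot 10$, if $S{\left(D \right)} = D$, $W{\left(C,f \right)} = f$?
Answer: $90720$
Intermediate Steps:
$E{\left(F \right)} = 4 F^{2} \left(1 + F\right)$ ($E{\left(F \right)} = \left(F + F\right) \left(F + F\right) \left(F + 1\right) = 2 F 2 F \left(1 + F\right) = 4 F^{2} \left(1 + F\right)$)
$E{\left(h{\left(W{\left(-3,0 \right)},6 \right)} \right)} 9 \cdot 10 = 4 \cdot 6^{2} \left(1 + 6\right) 9 \cdot 10 = 4 \cdot 36 \cdot 7 \cdot 9 \cdot 10 = 1008 \cdot 9 \cdot 10 = 9072 \cdot 10 = 90720$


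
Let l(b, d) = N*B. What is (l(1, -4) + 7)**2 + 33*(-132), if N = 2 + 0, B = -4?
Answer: -4355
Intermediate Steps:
N = 2
l(b, d) = -8 (l(b, d) = 2*(-4) = -8)
(l(1, -4) + 7)**2 + 33*(-132) = (-8 + 7)**2 + 33*(-132) = (-1)**2 - 4356 = 1 - 4356 = -4355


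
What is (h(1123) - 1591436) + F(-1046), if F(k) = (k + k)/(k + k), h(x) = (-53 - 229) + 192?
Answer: -1591525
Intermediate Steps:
h(x) = -90 (h(x) = -282 + 192 = -90)
F(k) = 1 (F(k) = (2*k)/((2*k)) = (2*k)*(1/(2*k)) = 1)
(h(1123) - 1591436) + F(-1046) = (-90 - 1591436) + 1 = -1591526 + 1 = -1591525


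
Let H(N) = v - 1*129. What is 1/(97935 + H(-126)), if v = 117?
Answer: 1/97923 ≈ 1.0212e-5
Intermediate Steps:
H(N) = -12 (H(N) = 117 - 1*129 = 117 - 129 = -12)
1/(97935 + H(-126)) = 1/(97935 - 12) = 1/97923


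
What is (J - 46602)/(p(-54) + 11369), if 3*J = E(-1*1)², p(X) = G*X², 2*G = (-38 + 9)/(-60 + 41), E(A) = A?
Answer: -2656295/774879 ≈ -3.4280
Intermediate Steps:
G = 29/38 (G = ((-38 + 9)/(-60 + 41))/2 = (-29/(-19))/2 = (-29*(-1/19))/2 = (½)*(29/19) = 29/38 ≈ 0.76316)
p(X) = 29*X²/38
J = ⅓ (J = (-1*1)²/3 = (⅓)*(-1)² = (⅓)*1 = ⅓ ≈ 0.33333)
(J - 46602)/(p(-54) + 11369) = (⅓ - 46602)/((29/38)*(-54)² + 11369) = -139805/(3*((29/38)*2916 + 11369)) = -139805/(3*(42282/19 + 11369)) = -139805/(3*258293/19) = -139805/3*19/258293 = -2656295/774879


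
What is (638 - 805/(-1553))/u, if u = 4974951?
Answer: 991619/7726098903 ≈ 0.00012835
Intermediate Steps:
(638 - 805/(-1553))/u = (638 - 805/(-1553))/4974951 = (638 - 1/1553*(-805))*(1/4974951) = (638 + 805/1553)*(1/4974951) = (991619/1553)*(1/4974951) = 991619/7726098903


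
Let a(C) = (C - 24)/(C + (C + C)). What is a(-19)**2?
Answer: 1849/3249 ≈ 0.56910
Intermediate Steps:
a(C) = (-24 + C)/(3*C) (a(C) = (-24 + C)/(C + 2*C) = (-24 + C)/((3*C)) = (-24 + C)*(1/(3*C)) = (-24 + C)/(3*C))
a(-19)**2 = ((1/3)*(-24 - 19)/(-19))**2 = ((1/3)*(-1/19)*(-43))**2 = (43/57)**2 = 1849/3249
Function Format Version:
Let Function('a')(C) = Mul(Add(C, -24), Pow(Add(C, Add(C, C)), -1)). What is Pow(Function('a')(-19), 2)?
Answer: Rational(1849, 3249) ≈ 0.56910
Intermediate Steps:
Function('a')(C) = Mul(Rational(1, 3), Pow(C, -1), Add(-24, C)) (Function('a')(C) = Mul(Add(-24, C), Pow(Add(C, Mul(2, C)), -1)) = Mul(Add(-24, C), Pow(Mul(3, C), -1)) = Mul(Add(-24, C), Mul(Rational(1, 3), Pow(C, -1))) = Mul(Rational(1, 3), Pow(C, -1), Add(-24, C)))
Pow(Function('a')(-19), 2) = Pow(Mul(Rational(1, 3), Pow(-19, -1), Add(-24, -19)), 2) = Pow(Mul(Rational(1, 3), Rational(-1, 19), -43), 2) = Pow(Rational(43, 57), 2) = Rational(1849, 3249)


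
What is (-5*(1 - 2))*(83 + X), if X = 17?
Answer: 500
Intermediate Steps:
(-5*(1 - 2))*(83 + X) = (-5*(1 - 2))*(83 + 17) = -5*(-1)*100 = 5*100 = 500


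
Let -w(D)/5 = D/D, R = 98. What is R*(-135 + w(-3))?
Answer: -13720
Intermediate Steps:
w(D) = -5 (w(D) = -5*D/D = -5*1 = -5)
R*(-135 + w(-3)) = 98*(-135 - 5) = 98*(-140) = -13720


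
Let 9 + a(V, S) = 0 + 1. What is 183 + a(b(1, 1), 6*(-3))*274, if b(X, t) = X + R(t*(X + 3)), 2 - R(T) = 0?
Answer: -2009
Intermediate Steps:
R(T) = 2 (R(T) = 2 - 1*0 = 2 + 0 = 2)
b(X, t) = 2 + X (b(X, t) = X + 2 = 2 + X)
a(V, S) = -8 (a(V, S) = -9 + (0 + 1) = -9 + 1 = -8)
183 + a(b(1, 1), 6*(-3))*274 = 183 - 8*274 = 183 - 2192 = -2009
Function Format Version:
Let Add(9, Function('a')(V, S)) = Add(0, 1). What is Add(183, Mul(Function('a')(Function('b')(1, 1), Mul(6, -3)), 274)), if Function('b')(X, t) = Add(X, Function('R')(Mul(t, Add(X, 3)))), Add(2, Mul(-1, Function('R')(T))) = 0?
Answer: -2009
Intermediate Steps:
Function('R')(T) = 2 (Function('R')(T) = Add(2, Mul(-1, 0)) = Add(2, 0) = 2)
Function('b')(X, t) = Add(2, X) (Function('b')(X, t) = Add(X, 2) = Add(2, X))
Function('a')(V, S) = -8 (Function('a')(V, S) = Add(-9, Add(0, 1)) = Add(-9, 1) = -8)
Add(183, Mul(Function('a')(Function('b')(1, 1), Mul(6, -3)), 274)) = Add(183, Mul(-8, 274)) = Add(183, -2192) = -2009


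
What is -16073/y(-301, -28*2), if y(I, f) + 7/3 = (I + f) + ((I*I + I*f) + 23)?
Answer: -48219/321362 ≈ -0.15005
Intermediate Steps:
y(I, f) = 62/3 + I + f + I² + I*f (y(I, f) = -7/3 + ((I + f) + ((I*I + I*f) + 23)) = -7/3 + ((I + f) + ((I² + I*f) + 23)) = -7/3 + ((I + f) + (23 + I² + I*f)) = -7/3 + (23 + I + f + I² + I*f) = 62/3 + I + f + I² + I*f)
-16073/y(-301, -28*2) = -16073/(62/3 - 301 - 28*2 + (-301)² - (-8428)*2) = -16073/(62/3 - 301 - 56 + 90601 - 301*(-56)) = -16073/(62/3 - 301 - 56 + 90601 + 16856) = -16073/321362/3 = -16073*3/321362 = -48219/321362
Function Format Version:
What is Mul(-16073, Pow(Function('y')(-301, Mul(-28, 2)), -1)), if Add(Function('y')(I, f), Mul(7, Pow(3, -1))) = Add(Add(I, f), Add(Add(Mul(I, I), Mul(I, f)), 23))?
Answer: Rational(-48219, 321362) ≈ -0.15005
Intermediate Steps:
Function('y')(I, f) = Add(Rational(62, 3), I, f, Pow(I, 2), Mul(I, f)) (Function('y')(I, f) = Add(Rational(-7, 3), Add(Add(I, f), Add(Add(Mul(I, I), Mul(I, f)), 23))) = Add(Rational(-7, 3), Add(Add(I, f), Add(Add(Pow(I, 2), Mul(I, f)), 23))) = Add(Rational(-7, 3), Add(Add(I, f), Add(23, Pow(I, 2), Mul(I, f)))) = Add(Rational(-7, 3), Add(23, I, f, Pow(I, 2), Mul(I, f))) = Add(Rational(62, 3), I, f, Pow(I, 2), Mul(I, f)))
Mul(-16073, Pow(Function('y')(-301, Mul(-28, 2)), -1)) = Mul(-16073, Pow(Add(Rational(62, 3), -301, Mul(-28, 2), Pow(-301, 2), Mul(-301, Mul(-28, 2))), -1)) = Mul(-16073, Pow(Add(Rational(62, 3), -301, -56, 90601, Mul(-301, -56)), -1)) = Mul(-16073, Pow(Add(Rational(62, 3), -301, -56, 90601, 16856), -1)) = Mul(-16073, Pow(Rational(321362, 3), -1)) = Mul(-16073, Rational(3, 321362)) = Rational(-48219, 321362)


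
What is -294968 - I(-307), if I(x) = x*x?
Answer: -389217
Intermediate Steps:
I(x) = x²
-294968 - I(-307) = -294968 - 1*(-307)² = -294968 - 1*94249 = -294968 - 94249 = -389217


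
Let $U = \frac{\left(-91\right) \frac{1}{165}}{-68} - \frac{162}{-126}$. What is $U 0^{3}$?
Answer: $0$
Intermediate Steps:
$U = \frac{101617}{78540}$ ($U = \left(-91\right) \frac{1}{165} \left(- \frac{1}{68}\right) - - \frac{9}{7} = \left(- \frac{91}{165}\right) \left(- \frac{1}{68}\right) + \frac{9}{7} = \frac{91}{11220} + \frac{9}{7} = \frac{101617}{78540} \approx 1.2938$)
$U 0^{3} = \frac{101617 \cdot 0^{3}}{78540} = \frac{101617}{78540} \cdot 0 = 0$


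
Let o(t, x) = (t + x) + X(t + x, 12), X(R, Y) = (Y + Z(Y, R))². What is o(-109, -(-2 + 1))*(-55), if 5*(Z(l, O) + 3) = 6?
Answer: 1089/5 ≈ 217.80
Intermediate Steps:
Z(l, O) = -9/5 (Z(l, O) = -3 + (⅕)*6 = -3 + 6/5 = -9/5)
X(R, Y) = (-9/5 + Y)² (X(R, Y) = (Y - 9/5)² = (-9/5 + Y)²)
o(t, x) = 2601/25 + t + x (o(t, x) = (t + x) + (-9 + 5*12)²/25 = (t + x) + (-9 + 60)²/25 = (t + x) + (1/25)*51² = (t + x) + (1/25)*2601 = (t + x) + 2601/25 = 2601/25 + t + x)
o(-109, -(-2 + 1))*(-55) = (2601/25 - 109 - (-2 + 1))*(-55) = (2601/25 - 109 - 1*(-1))*(-55) = (2601/25 - 109 + 1)*(-55) = -99/25*(-55) = 1089/5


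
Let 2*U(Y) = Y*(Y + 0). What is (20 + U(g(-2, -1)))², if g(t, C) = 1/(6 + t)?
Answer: 410881/1024 ≈ 401.25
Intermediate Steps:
U(Y) = Y²/2 (U(Y) = (Y*(Y + 0))/2 = (Y*Y)/2 = Y²/2)
(20 + U(g(-2, -1)))² = (20 + (1/(6 - 2))²/2)² = (20 + (1/4)²/2)² = (20 + (¼)²/2)² = (20 + (½)*(1/16))² = (20 + 1/32)² = (641/32)² = 410881/1024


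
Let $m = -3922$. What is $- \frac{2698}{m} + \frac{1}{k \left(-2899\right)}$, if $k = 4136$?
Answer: $\frac{16174864175}{23512907704} \approx 0.68791$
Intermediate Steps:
$- \frac{2698}{m} + \frac{1}{k \left(-2899\right)} = - \frac{2698}{-3922} + \frac{1}{4136 \left(-2899\right)} = \left(-2698\right) \left(- \frac{1}{3922}\right) + \frac{1}{4136} \left(- \frac{1}{2899}\right) = \frac{1349}{1961} - \frac{1}{11990264} = \frac{16174864175}{23512907704}$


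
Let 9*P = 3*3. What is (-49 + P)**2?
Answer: 2304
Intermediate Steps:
P = 1 (P = (3*3)/9 = (1/9)*9 = 1)
(-49 + P)**2 = (-49 + 1)**2 = (-48)**2 = 2304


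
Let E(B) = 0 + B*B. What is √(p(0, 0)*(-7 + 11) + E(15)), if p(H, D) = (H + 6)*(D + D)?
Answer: 15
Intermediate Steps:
p(H, D) = 2*D*(6 + H) (p(H, D) = (6 + H)*(2*D) = 2*D*(6 + H))
E(B) = B² (E(B) = 0 + B² = B²)
√(p(0, 0)*(-7 + 11) + E(15)) = √((2*0*(6 + 0))*(-7 + 11) + 15²) = √((2*0*6)*4 + 225) = √(0*4 + 225) = √(0 + 225) = √225 = 15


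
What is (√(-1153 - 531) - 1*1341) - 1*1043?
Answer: -2384 + 2*I*√421 ≈ -2384.0 + 41.037*I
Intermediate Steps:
(√(-1153 - 531) - 1*1341) - 1*1043 = (√(-1684) - 1341) - 1043 = (2*I*√421 - 1341) - 1043 = (-1341 + 2*I*√421) - 1043 = -2384 + 2*I*√421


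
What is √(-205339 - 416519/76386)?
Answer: I*√1198148124717978/76386 ≈ 453.15*I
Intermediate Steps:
√(-205339 - 416519/76386) = √(-15685441373/76386) = I*√1198148124717978/76386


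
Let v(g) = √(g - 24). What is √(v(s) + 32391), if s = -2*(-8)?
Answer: √(32391 + 2*I*√2) ≈ 179.98 + 0.0079*I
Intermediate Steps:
s = 16
v(g) = √(-24 + g)
√(v(s) + 32391) = √(√(-24 + 16) + 32391) = √(√(-8) + 32391) = √(2*I*√2 + 32391) = √(32391 + 2*I*√2)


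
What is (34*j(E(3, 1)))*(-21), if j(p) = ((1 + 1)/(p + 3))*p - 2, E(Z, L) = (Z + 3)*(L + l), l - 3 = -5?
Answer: -1428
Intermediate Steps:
l = -2 (l = 3 - 5 = -2)
E(Z, L) = (-2 + L)*(3 + Z) (E(Z, L) = (Z + 3)*(L - 2) = (3 + Z)*(-2 + L) = (-2 + L)*(3 + Z))
j(p) = -2 + 2*p/(3 + p) (j(p) = (2/(3 + p))*p - 2 = 2*p/(3 + p) - 2 = -2 + 2*p/(3 + p))
(34*j(E(3, 1)))*(-21) = (34*(-6/(3 + (-6 - 2*3 + 3*1 + 1*3))))*(-21) = (34*(-6/(3 + (-6 - 6 + 3 + 3))))*(-21) = (34*(-6/(3 - 6)))*(-21) = (34*(-6/(-3)))*(-21) = (34*(-6*(-⅓)))*(-21) = (34*2)*(-21) = 68*(-21) = -1428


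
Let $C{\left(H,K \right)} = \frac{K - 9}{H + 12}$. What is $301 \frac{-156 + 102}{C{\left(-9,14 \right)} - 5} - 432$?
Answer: $\frac{22221}{5} \approx 4444.2$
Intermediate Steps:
$C{\left(H,K \right)} = \frac{-9 + K}{12 + H}$
$301 \frac{-156 + 102}{C{\left(-9,14 \right)} - 5} - 432 = 301 \frac{-156 + 102}{\frac{-9 + 14}{12 - 9} - 5} - 432 = 301 \left(- \frac{54}{\frac{1}{3} \cdot 5 - 5}\right) - 432 = 301 \left(- \frac{54}{\frac{5}{3} - 5}\right) - 432 = 301 \left(- \frac{54}{- \frac{10}{3}}\right) - 432 = 301 \left(\left(-54\right) \left(- \frac{3}{10}\right)\right) - 432 = 301 \cdot \frac{81}{5} - 432 = \frac{24381}{5} - 432 = \frac{22221}{5}$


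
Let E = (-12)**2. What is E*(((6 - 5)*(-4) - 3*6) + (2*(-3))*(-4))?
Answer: 288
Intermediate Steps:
E = 144
E*(((6 - 5)*(-4) - 3*6) + (2*(-3))*(-4)) = 144*(((6 - 5)*(-4) - 3*6) + (2*(-3))*(-4)) = 144*((1*(-4) - 18) - 6*(-4)) = 144*((-4 - 18) + 24) = 144*(-22 + 24) = 144*2 = 288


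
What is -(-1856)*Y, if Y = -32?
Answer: -59392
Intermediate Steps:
-(-1856)*Y = -(-1856)*(-32) = -116*512 = -59392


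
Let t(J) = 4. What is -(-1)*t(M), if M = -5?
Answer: 4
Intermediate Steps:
-(-1)*t(M) = -(-1)*4 = -1*(-4) = 4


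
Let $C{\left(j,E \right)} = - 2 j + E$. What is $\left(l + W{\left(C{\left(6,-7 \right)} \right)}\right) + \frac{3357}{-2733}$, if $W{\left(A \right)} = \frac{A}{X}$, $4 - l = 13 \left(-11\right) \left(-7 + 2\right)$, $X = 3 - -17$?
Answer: $- \frac{12994109}{18220} \approx -713.18$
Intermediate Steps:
$X = 20$ ($X = 3 + 17 = 20$)
$C{\left(j,E \right)} = E - 2 j$
$l = -711$ ($l = 4 - 13 \left(-11\right) \left(-7 + 2\right) = 4 - \left(-143\right) \left(-5\right) = 4 - 715 = -711$)
$W{\left(A \right)} = \frac{A}{20}$
$\left(l + W{\left(C{\left(6,-7 \right)} \right)}\right) + \frac{3357}{-2733} = \left(-711 + \frac{-7 - 12}{20}\right) + \frac{3357}{-2733} = \left(-711 + \frac{-7 - 12}{20}\right) + 3357 \left(- \frac{1}{2733}\right) = \left(-711 + \frac{1}{20} \left(-19\right)\right) - \frac{1119}{911} = \left(-711 - \frac{19}{20}\right) - \frac{1119}{911} = - \frac{14239}{20} - \frac{1119}{911} = - \frac{12994109}{18220}$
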